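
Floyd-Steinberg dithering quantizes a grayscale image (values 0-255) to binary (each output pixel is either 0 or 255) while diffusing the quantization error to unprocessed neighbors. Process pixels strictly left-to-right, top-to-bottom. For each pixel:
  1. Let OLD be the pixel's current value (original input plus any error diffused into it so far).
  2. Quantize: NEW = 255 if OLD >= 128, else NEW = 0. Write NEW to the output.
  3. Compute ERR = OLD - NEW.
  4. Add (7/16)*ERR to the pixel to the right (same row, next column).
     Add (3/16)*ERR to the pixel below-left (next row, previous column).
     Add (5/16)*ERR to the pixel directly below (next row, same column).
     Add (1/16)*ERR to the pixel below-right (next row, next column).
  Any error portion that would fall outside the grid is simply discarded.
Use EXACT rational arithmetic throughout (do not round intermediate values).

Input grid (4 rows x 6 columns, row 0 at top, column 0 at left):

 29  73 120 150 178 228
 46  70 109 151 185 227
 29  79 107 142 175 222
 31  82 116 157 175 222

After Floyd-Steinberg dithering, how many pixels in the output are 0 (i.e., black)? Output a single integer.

(0,0): OLD=29 → NEW=0, ERR=29
(0,1): OLD=1371/16 → NEW=0, ERR=1371/16
(0,2): OLD=40317/256 → NEW=255, ERR=-24963/256
(0,3): OLD=439659/4096 → NEW=0, ERR=439659/4096
(0,4): OLD=14743021/65536 → NEW=255, ERR=-1968659/65536
(0,5): OLD=225294715/1048576 → NEW=255, ERR=-42092165/1048576
(1,0): OLD=18209/256 → NEW=0, ERR=18209/256
(1,1): OLD=228199/2048 → NEW=0, ERR=228199/2048
(1,2): OLD=10011123/65536 → NEW=255, ERR=-6700557/65536
(1,3): OLD=33576823/262144 → NEW=255, ERR=-33269897/262144
(1,4): OLD=2001011333/16777216 → NEW=0, ERR=2001011333/16777216
(1,5): OLD=71070577939/268435456 → NEW=255, ERR=2619536659/268435456
(2,0): OLD=2363229/32768 → NEW=0, ERR=2363229/32768
(2,1): OLD=136994383/1048576 → NEW=255, ERR=-130392497/1048576
(2,2): OLD=63969197/16777216 → NEW=0, ERR=63969197/16777216
(2,3): OLD=16103471749/134217728 → NEW=0, ERR=16103471749/134217728
(2,4): OLD=1110939023375/4294967296 → NEW=255, ERR=15722362895/4294967296
(2,5): OLD=16087602209625/68719476736 → NEW=255, ERR=-1435864358055/68719476736
(3,0): OLD=507032845/16777216 → NEW=0, ERR=507032845/16777216
(3,1): OLD=8265709193/134217728 → NEW=0, ERR=8265709193/134217728
(3,2): OLD=170573505515/1073741824 → NEW=255, ERR=-103230659605/1073741824
(3,3): OLD=10538598061569/68719476736 → NEW=255, ERR=-6984868506111/68719476736
(3,4): OLD=74357814405473/549755813888 → NEW=255, ERR=-65829918135967/549755813888
(3,5): OLD=1436501112106767/8796093022208 → NEW=255, ERR=-806502608556273/8796093022208
Output grid:
  Row 0: ..#.##  (3 black, running=3)
  Row 1: ..##.#  (3 black, running=6)
  Row 2: .#..##  (3 black, running=9)
  Row 3: ..####  (2 black, running=11)

Answer: 11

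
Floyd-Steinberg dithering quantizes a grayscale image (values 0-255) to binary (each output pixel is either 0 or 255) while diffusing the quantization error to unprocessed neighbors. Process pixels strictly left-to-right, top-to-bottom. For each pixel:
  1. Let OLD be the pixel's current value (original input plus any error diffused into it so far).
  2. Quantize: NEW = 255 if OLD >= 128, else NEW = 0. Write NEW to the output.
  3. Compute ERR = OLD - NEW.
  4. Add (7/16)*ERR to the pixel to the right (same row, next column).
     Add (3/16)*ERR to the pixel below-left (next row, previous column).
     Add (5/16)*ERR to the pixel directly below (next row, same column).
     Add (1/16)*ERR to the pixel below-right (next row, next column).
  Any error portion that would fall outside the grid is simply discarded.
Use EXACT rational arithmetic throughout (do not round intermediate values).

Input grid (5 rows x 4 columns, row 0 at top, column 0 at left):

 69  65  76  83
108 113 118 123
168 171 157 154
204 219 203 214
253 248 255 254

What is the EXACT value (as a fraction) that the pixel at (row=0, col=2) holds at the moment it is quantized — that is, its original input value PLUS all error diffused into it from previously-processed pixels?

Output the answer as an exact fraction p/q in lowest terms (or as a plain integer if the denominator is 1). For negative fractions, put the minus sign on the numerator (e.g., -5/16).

Answer: 30117/256

Derivation:
(0,0): OLD=69 → NEW=0, ERR=69
(0,1): OLD=1523/16 → NEW=0, ERR=1523/16
(0,2): OLD=30117/256 → NEW=0, ERR=30117/256
Target (0,2): original=76, with diffused error = 30117/256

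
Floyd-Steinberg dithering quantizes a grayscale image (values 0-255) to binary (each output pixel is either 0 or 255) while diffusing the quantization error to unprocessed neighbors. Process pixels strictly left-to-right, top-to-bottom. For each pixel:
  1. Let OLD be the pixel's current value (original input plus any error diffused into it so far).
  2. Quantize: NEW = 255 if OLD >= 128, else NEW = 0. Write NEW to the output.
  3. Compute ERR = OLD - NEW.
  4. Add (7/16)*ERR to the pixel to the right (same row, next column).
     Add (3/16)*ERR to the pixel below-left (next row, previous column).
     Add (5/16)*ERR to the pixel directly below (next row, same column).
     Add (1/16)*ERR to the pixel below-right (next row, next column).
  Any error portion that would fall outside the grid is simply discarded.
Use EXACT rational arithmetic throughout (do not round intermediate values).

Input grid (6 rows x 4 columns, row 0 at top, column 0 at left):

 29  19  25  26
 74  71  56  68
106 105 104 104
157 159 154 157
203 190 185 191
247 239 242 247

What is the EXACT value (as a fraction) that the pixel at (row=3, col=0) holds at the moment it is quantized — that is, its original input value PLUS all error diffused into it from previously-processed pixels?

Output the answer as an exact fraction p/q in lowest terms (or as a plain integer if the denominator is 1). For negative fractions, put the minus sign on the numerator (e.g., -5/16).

Answer: 3600770925/16777216

Derivation:
(0,0): OLD=29 → NEW=0, ERR=29
(0,1): OLD=507/16 → NEW=0, ERR=507/16
(0,2): OLD=9949/256 → NEW=0, ERR=9949/256
(0,3): OLD=176139/4096 → NEW=0, ERR=176139/4096
(1,0): OLD=22785/256 → NEW=0, ERR=22785/256
(1,1): OLD=264071/2048 → NEW=255, ERR=-258169/2048
(1,2): OLD=1509779/65536 → NEW=0, ERR=1509779/65536
(1,3): OLD=98509685/1048576 → NEW=0, ERR=98509685/1048576
(2,0): OLD=3610301/32768 → NEW=0, ERR=3610301/32768
(2,1): OLD=129699951/1048576 → NEW=0, ERR=129699951/1048576
(2,2): OLD=367107371/2097152 → NEW=255, ERR=-167666389/2097152
(2,3): OLD=3349405983/33554432 → NEW=0, ERR=3349405983/33554432
(3,0): OLD=3600770925/16777216 → NEW=255, ERR=-677419155/16777216
Target (3,0): original=157, with diffused error = 3600770925/16777216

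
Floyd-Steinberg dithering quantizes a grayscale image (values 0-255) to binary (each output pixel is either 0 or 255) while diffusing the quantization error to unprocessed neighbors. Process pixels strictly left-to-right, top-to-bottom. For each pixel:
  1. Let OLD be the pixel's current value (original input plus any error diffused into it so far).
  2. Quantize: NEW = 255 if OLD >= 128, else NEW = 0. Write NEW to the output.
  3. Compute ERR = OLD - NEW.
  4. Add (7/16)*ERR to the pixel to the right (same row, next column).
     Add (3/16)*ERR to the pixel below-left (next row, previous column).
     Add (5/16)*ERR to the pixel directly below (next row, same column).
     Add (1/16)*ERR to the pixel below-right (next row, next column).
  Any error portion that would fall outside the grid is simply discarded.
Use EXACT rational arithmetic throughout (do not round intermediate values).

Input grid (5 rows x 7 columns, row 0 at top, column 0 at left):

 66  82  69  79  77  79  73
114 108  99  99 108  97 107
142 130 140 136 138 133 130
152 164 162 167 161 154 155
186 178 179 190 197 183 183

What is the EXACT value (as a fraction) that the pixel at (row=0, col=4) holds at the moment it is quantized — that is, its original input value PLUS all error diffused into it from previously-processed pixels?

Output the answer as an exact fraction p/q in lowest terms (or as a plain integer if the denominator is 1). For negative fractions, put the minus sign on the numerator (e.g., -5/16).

Answer: 737009/32768

Derivation:
(0,0): OLD=66 → NEW=0, ERR=66
(0,1): OLD=887/8 → NEW=0, ERR=887/8
(0,2): OLD=15041/128 → NEW=0, ERR=15041/128
(0,3): OLD=267079/2048 → NEW=255, ERR=-255161/2048
(0,4): OLD=737009/32768 → NEW=0, ERR=737009/32768
Target (0,4): original=77, with diffused error = 737009/32768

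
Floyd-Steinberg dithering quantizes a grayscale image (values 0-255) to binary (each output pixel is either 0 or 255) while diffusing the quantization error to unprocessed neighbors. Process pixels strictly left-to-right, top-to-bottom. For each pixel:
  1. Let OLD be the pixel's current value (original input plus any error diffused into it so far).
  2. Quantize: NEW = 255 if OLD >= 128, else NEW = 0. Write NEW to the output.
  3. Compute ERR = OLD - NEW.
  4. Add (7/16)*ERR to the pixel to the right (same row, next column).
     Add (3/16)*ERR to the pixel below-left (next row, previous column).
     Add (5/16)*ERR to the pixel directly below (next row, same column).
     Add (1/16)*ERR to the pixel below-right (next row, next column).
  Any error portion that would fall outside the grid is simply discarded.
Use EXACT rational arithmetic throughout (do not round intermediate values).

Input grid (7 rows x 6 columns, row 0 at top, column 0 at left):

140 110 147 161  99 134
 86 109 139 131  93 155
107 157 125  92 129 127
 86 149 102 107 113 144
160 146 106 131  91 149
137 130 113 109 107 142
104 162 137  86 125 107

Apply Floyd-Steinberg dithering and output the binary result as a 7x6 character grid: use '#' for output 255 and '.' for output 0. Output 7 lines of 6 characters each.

Answer: #.#.#.
.#.#.#
.#.#.#
.#..#.
#.##.#
#..#.#
.##...

Derivation:
(0,0): OLD=140 → NEW=255, ERR=-115
(0,1): OLD=955/16 → NEW=0, ERR=955/16
(0,2): OLD=44317/256 → NEW=255, ERR=-20963/256
(0,3): OLD=512715/4096 → NEW=0, ERR=512715/4096
(0,4): OLD=10077069/65536 → NEW=255, ERR=-6634611/65536
(0,5): OLD=94066907/1048576 → NEW=0, ERR=94066907/1048576
(1,0): OLD=15681/256 → NEW=0, ERR=15681/256
(1,1): OLD=270151/2048 → NEW=255, ERR=-252089/2048
(1,2): OLD=5685843/65536 → NEW=0, ERR=5685843/65536
(1,3): OLD=48227799/262144 → NEW=255, ERR=-18618921/262144
(1,4): OLD=921638181/16777216 → NEW=0, ERR=921638181/16777216
(1,5): OLD=53885855091/268435456 → NEW=255, ERR=-14565186189/268435456
(2,0): OLD=3377149/32768 → NEW=0, ERR=3377149/32768
(2,1): OLD=192644143/1048576 → NEW=255, ERR=-74742737/1048576
(2,2): OLD=1676323661/16777216 → NEW=0, ERR=1676323661/16777216
(2,3): OLD=17346381605/134217728 → NEW=255, ERR=-16879139035/134217728
(2,4): OLD=328712555503/4294967296 → NEW=0, ERR=328712555503/4294967296
(2,5): OLD=10099085913209/68719476736 → NEW=255, ERR=-7424380654471/68719476736
(3,0): OLD=1758956205/16777216 → NEW=0, ERR=1758956205/16777216
(3,1): OLD=26544114345/134217728 → NEW=255, ERR=-7681406295/134217728
(3,2): OLD=86060973515/1073741824 → NEW=0, ERR=86060973515/1073741824
(3,3): OLD=8477305547297/68719476736 → NEW=0, ERR=8477305547297/68719476736
(3,4): OLD=89483848030337/549755813888 → NEW=255, ERR=-50703884511103/549755813888
(3,5): OLD=656810184545775/8796093022208 → NEW=0, ERR=656810184545775/8796093022208
(4,0): OLD=390911412995/2147483648 → NEW=255, ERR=-156696917245/2147483648
(4,1): OLD=4046643112743/34359738368 → NEW=0, ERR=4046643112743/34359738368
(4,2): OLD=222239784266309/1099511627776 → NEW=255, ERR=-58135680816571/1099511627776
(4,3): OLD=2359714179699001/17592186044416 → NEW=255, ERR=-2126293261627079/17592186044416
(4,4): OLD=8728599854886345/281474976710656 → NEW=0, ERR=8728599854886345/281474976710656
(4,5): OLD=811265784120047583/4503599627370496 → NEW=255, ERR=-337152120859428897/4503599627370496
(5,0): OLD=74920722461285/549755813888 → NEW=255, ERR=-65267010080155/549755813888
(5,1): OLD=1766073078611637/17592186044416 → NEW=0, ERR=1766073078611637/17592186044416
(5,2): OLD=17605665471051543/140737488355328 → NEW=0, ERR=17605665471051543/140737488355328
(5,3): OLD=578571280323556205/4503599627370496 → NEW=255, ERR=-569846624655920275/4503599627370496
(5,4): OLD=357967092537866989/9007199254740992 → NEW=0, ERR=357967092537866989/9007199254740992
(5,5): OLD=19877920341298676817/144115188075855872 → NEW=255, ERR=-16871452618044570543/144115188075855872
(6,0): OLD=24128895200918335/281474976710656 → NEW=0, ERR=24128895200918335/281474976710656
(6,1): OLD=1111988535994649555/4503599627370496 → NEW=255, ERR=-36429368984826925/4503599627370496
(6,2): OLD=2794091527456850971/18014398509481984 → NEW=255, ERR=-1799580092461054949/18014398509481984
(6,3): OLD=5195146944223219279/288230376151711744 → NEW=0, ERR=5195146944223219279/288230376151711744
(6,4): OLD=532402616032798420335/4611686018427387904 → NEW=0, ERR=532402616032798420335/4611686018427387904
(6,5): OLD=9105871508269533645481/73786976294838206464 → NEW=0, ERR=9105871508269533645481/73786976294838206464
Row 0: #.#.#.
Row 1: .#.#.#
Row 2: .#.#.#
Row 3: .#..#.
Row 4: #.##.#
Row 5: #..#.#
Row 6: .##...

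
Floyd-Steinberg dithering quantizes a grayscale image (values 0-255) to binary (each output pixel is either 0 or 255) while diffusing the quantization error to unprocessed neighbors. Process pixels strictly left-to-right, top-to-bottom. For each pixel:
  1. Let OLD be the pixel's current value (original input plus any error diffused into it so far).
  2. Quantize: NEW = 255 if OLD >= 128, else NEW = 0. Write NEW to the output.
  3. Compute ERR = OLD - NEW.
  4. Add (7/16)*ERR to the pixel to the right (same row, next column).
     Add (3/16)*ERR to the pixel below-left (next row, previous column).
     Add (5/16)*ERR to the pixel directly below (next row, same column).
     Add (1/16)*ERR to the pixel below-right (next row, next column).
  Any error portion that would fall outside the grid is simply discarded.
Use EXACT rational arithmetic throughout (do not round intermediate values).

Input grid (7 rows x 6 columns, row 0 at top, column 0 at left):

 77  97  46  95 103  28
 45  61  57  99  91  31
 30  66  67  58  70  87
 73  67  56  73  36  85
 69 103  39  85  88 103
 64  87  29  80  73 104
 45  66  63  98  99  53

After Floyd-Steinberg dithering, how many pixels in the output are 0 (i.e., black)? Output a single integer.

(0,0): OLD=77 → NEW=0, ERR=77
(0,1): OLD=2091/16 → NEW=255, ERR=-1989/16
(0,2): OLD=-2147/256 → NEW=0, ERR=-2147/256
(0,3): OLD=374091/4096 → NEW=0, ERR=374091/4096
(0,4): OLD=9368845/65536 → NEW=255, ERR=-7342835/65536
(0,5): OLD=-22039717/1048576 → NEW=0, ERR=-22039717/1048576
(1,0): OLD=11713/256 → NEW=0, ERR=11713/256
(1,1): OLD=92999/2048 → NEW=0, ERR=92999/2048
(1,2): OLD=5478867/65536 → NEW=0, ERR=5478867/65536
(1,3): OLD=37377559/262144 → NEW=255, ERR=-29469161/262144
(1,4): OLD=143811493/16777216 → NEW=0, ERR=143811493/16777216
(1,5): OLD=5685236467/268435456 → NEW=0, ERR=5685236467/268435456
(2,0): OLD=1730557/32768 → NEW=0, ERR=1730557/32768
(2,1): OLD=127748783/1048576 → NEW=0, ERR=127748783/1048576
(2,2): OLD=2150609869/16777216 → NEW=255, ERR=-2127580211/16777216
(2,3): OLD=-3459956059/134217728 → NEW=0, ERR=-3459956059/134217728
(2,4): OLD=250592533871/4294967296 → NEW=0, ERR=250592533871/4294967296
(2,5): OLD=8224376872697/68719476736 → NEW=0, ERR=8224376872697/68719476736
(3,0): OLD=1884872237/16777216 → NEW=0, ERR=1884872237/16777216
(3,1): OLD=17951244201/134217728 → NEW=255, ERR=-16274276439/134217728
(3,2): OLD=-36396041589/1073741824 → NEW=0, ERR=-36396041589/1073741824
(3,3): OLD=3650956735393/68719476736 → NEW=0, ERR=3650956735393/68719476736
(3,4): OLD=54044075786625/549755813888 → NEW=0, ERR=54044075786625/549755813888
(3,5): OLD=1487027356637423/8796093022208 → NEW=255, ERR=-755976364025617/8796093022208
(4,0): OLD=174748431875/2147483648 → NEW=0, ERR=174748431875/2147483648
(4,1): OLD=3483237356711/34359738368 → NEW=0, ERR=3483237356711/34359738368
(4,2): OLD=82619983838149/1099511627776 → NEW=0, ERR=82619983838149/1099511627776
(4,3): OLD=2652747147606457/17592186044416 → NEW=255, ERR=-1833260293719623/17592186044416
(4,4): OLD=16982814760467273/281474976710656 → NEW=0, ERR=16982814760467273/281474976710656
(4,5): OLD=489464813501085279/4503599627370496 → NEW=0, ERR=489464813501085279/4503599627370496
(5,0): OLD=59613958708965/549755813888 → NEW=0, ERR=59613958708965/549755813888
(5,1): OLD=3259764733497909/17592186044416 → NEW=255, ERR=-1226242707828171/17592186044416
(5,2): OLD=1236155361170455/140737488355328 → NEW=0, ERR=1236155361170455/140737488355328
(5,3): OLD=303032481892424173/4503599627370496 → NEW=0, ERR=303032481892424173/4503599627370496
(5,4): OLD=1217392090520515341/9007199254740992 → NEW=255, ERR=-1079443719438437619/9007199254740992
(5,5): OLD=12869971731165752881/144115188075855872 → NEW=0, ERR=12869971731165752881/144115188075855872
(6,0): OLD=18525879221929407/281474976710656 → NEW=0, ERR=18525879221929407/281474976710656
(6,1): OLD=366758592359717715/4503599627370496 → NEW=0, ERR=366758592359717715/4503599627370496
(6,2): OLD=1974975685292004379/18014398509481984 → NEW=0, ERR=1974975685292004379/18014398509481984
(6,3): OLD=41813621867359457551/288230376151711744 → NEW=255, ERR=-31685124051327037169/288230376151711744
(6,4): OLD=158663961582981787631/4611686018427387904 → NEW=0, ERR=158663961582981787631/4611686018427387904
(6,5): OLD=6527877767341337856041/73786976294838206464 → NEW=0, ERR=6527877767341337856041/73786976294838206464
Output grid:
  Row 0: .#..#.  (4 black, running=4)
  Row 1: ...#..  (5 black, running=9)
  Row 2: ..#...  (5 black, running=14)
  Row 3: .#...#  (4 black, running=18)
  Row 4: ...#..  (5 black, running=23)
  Row 5: .#..#.  (4 black, running=27)
  Row 6: ...#..  (5 black, running=32)

Answer: 32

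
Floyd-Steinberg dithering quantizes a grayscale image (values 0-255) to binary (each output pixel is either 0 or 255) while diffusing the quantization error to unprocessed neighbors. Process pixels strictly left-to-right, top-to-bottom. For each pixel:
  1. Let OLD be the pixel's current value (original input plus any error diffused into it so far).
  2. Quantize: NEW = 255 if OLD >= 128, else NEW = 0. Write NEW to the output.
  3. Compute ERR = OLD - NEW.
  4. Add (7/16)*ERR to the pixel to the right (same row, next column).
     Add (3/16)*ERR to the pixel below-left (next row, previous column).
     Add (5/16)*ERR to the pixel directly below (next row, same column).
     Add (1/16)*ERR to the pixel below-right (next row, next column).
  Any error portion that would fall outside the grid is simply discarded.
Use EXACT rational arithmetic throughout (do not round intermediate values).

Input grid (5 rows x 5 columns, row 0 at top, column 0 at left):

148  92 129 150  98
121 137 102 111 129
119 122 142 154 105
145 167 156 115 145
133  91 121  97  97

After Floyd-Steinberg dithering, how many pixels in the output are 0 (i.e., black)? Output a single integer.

Answer: 12

Derivation:
(0,0): OLD=148 → NEW=255, ERR=-107
(0,1): OLD=723/16 → NEW=0, ERR=723/16
(0,2): OLD=38085/256 → NEW=255, ERR=-27195/256
(0,3): OLD=424035/4096 → NEW=0, ERR=424035/4096
(0,4): OLD=9390773/65536 → NEW=255, ERR=-7320907/65536
(1,0): OLD=24585/256 → NEW=0, ERR=24585/256
(1,1): OLD=341055/2048 → NEW=255, ERR=-181185/2048
(1,2): OLD=3429675/65536 → NEW=0, ERR=3429675/65536
(1,3): OLD=36349455/262144 → NEW=255, ERR=-30497265/262144
(1,4): OLD=208304461/4194304 → NEW=0, ERR=208304461/4194304
(2,0): OLD=4339237/32768 → NEW=255, ERR=-4016603/32768
(2,1): OLD=59287015/1048576 → NEW=0, ERR=59287015/1048576
(2,2): OLD=2613013877/16777216 → NEW=255, ERR=-1665176203/16777216
(2,3): OLD=23301352335/268435456 → NEW=0, ERR=23301352335/268435456
(2,4): OLD=649509260585/4294967296 → NEW=255, ERR=-445707399895/4294967296
(3,0): OLD=1967900885/16777216 → NEW=0, ERR=1967900885/16777216
(3,1): OLD=28147479601/134217728 → NEW=255, ERR=-6078041039/134217728
(3,2): OLD=536789760235/4294967296 → NEW=0, ERR=536789760235/4294967296
(3,3): OLD=1470121128179/8589934592 → NEW=255, ERR=-720312192781/8589934592
(3,4): OLD=11175032179743/137438953472 → NEW=0, ERR=11175032179743/137438953472
(4,0): OLD=346097237467/2147483648 → NEW=255, ERR=-201511092773/2147483648
(4,1): OLD=4573982425179/68719476736 → NEW=0, ERR=4573982425179/68719476736
(4,2): OLD=187602515117237/1099511627776 → NEW=255, ERR=-92772949965643/1099511627776
(4,3): OLD=1001650544103003/17592186044416 → NEW=0, ERR=1001650544103003/17592186044416
(4,4): OLD=39991447773874685/281474976710656 → NEW=255, ERR=-31784671287342595/281474976710656
Output grid:
  Row 0: #.#.#  (2 black, running=2)
  Row 1: .#.#.  (3 black, running=5)
  Row 2: #.#.#  (2 black, running=7)
  Row 3: .#.#.  (3 black, running=10)
  Row 4: #.#.#  (2 black, running=12)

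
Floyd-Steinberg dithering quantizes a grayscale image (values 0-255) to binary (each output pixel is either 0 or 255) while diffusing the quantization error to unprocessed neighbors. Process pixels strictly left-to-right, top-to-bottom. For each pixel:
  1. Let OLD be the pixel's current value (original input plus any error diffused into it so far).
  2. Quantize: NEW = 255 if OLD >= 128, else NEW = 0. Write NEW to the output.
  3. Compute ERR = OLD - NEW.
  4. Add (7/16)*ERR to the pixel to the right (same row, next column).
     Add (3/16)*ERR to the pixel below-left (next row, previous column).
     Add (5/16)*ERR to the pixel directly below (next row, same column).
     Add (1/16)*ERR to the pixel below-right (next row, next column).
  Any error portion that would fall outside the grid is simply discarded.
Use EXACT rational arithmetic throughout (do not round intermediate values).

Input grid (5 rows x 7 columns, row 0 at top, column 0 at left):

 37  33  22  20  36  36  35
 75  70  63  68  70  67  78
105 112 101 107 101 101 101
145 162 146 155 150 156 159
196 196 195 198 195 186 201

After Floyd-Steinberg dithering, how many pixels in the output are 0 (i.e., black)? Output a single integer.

(0,0): OLD=37 → NEW=0, ERR=37
(0,1): OLD=787/16 → NEW=0, ERR=787/16
(0,2): OLD=11141/256 → NEW=0, ERR=11141/256
(0,3): OLD=159907/4096 → NEW=0, ERR=159907/4096
(0,4): OLD=3478645/65536 → NEW=0, ERR=3478645/65536
(0,5): OLD=62099251/1048576 → NEW=0, ERR=62099251/1048576
(0,6): OLD=1021897317/16777216 → NEW=0, ERR=1021897317/16777216
(1,0): OLD=24521/256 → NEW=0, ERR=24521/256
(1,1): OLD=282111/2048 → NEW=255, ERR=-240129/2048
(1,2): OLD=2339435/65536 → NEW=0, ERR=2339435/65536
(1,3): OLD=28439951/262144 → NEW=0, ERR=28439951/262144
(1,4): OLD=2476249293/16777216 → NEW=255, ERR=-1801940787/16777216
(1,5): OLD=7147877597/134217728 → NEW=0, ERR=7147877597/134217728
(1,6): OLD=266363464531/2147483648 → NEW=0, ERR=266363464531/2147483648
(2,0): OLD=3701093/32768 → NEW=0, ERR=3701093/32768
(2,1): OLD=144130855/1048576 → NEW=255, ERR=-123256025/1048576
(2,2): OLD=1237194805/16777216 → NEW=0, ERR=1237194805/16777216
(2,3): OLD=20838407373/134217728 → NEW=255, ERR=-13387113267/134217728
(2,4): OLD=43556655901/1073741824 → NEW=0, ERR=43556655901/1073741824
(2,5): OLD=5220398938399/34359738368 → NEW=255, ERR=-3541334345441/34359738368
(2,6): OLD=53874930611913/549755813888 → NEW=0, ERR=53874930611913/549755813888
(3,0): OLD=2655103125/16777216 → NEW=255, ERR=-1623086955/16777216
(3,1): OLD=13935498609/134217728 → NEW=0, ERR=13935498609/134217728
(3,2): OLD=202315392035/1073741824 → NEW=255, ERR=-71488773085/1073741824
(3,3): OLD=459206054117/4294967296 → NEW=0, ERR=459206054117/4294967296
(3,4): OLD=101096872025237/549755813888 → NEW=255, ERR=-39090860516203/549755813888
(3,5): OLD=499586769936399/4398046511104 → NEW=0, ERR=499586769936399/4398046511104
(3,6): OLD=16387444142063441/70368744177664 → NEW=255, ERR=-1556585623240879/70368744177664
(4,0): OLD=397789812635/2147483648 → NEW=255, ERR=-149818517605/2147483648
(4,1): OLD=6163931216863/34359738368 → NEW=255, ERR=-2597802066977/34359738368
(4,2): OLD=92167998488433/549755813888 → NEW=255, ERR=-48019734053007/549755813888
(4,3): OLD=772752660646443/4398046511104 → NEW=255, ERR=-348749199685077/4398046511104
(4,4): OLD=5843006802712913/35184372088832 → NEW=255, ERR=-3129008079939247/35184372088832
(4,5): OLD=195904824132693905/1125899906842624 → NEW=255, ERR=-91199652112175215/1125899906842624
(4,6): OLD=2985863898865100103/18014398509481984 → NEW=255, ERR=-1607807721052805817/18014398509481984
Output grid:
  Row 0: .......  (7 black, running=7)
  Row 1: .#..#..  (5 black, running=12)
  Row 2: .#.#.#.  (4 black, running=16)
  Row 3: #.#.#.#  (3 black, running=19)
  Row 4: #######  (0 black, running=19)

Answer: 19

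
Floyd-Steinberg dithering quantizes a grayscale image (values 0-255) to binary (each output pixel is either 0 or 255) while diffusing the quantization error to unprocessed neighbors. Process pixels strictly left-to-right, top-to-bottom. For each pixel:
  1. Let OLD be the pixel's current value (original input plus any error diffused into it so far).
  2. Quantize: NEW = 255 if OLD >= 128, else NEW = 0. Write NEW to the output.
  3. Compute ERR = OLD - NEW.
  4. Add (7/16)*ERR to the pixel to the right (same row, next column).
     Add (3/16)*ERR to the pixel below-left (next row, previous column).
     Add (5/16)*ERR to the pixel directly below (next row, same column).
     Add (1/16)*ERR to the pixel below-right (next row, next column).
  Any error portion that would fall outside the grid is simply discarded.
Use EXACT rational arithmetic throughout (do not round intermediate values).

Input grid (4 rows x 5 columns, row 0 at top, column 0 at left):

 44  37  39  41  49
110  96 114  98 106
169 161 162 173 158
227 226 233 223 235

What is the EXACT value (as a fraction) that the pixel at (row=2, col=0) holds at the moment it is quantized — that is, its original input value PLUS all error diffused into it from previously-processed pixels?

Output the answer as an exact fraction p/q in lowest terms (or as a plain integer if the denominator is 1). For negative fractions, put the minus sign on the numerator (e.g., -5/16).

(0,0): OLD=44 → NEW=0, ERR=44
(0,1): OLD=225/4 → NEW=0, ERR=225/4
(0,2): OLD=4071/64 → NEW=0, ERR=4071/64
(0,3): OLD=70481/1024 → NEW=0, ERR=70481/1024
(0,4): OLD=1296183/16384 → NEW=0, ERR=1296183/16384
(1,0): OLD=8595/64 → NEW=255, ERR=-7725/64
(1,1): OLD=38629/512 → NEW=0, ERR=38629/512
(1,2): OLD=3003305/16384 → NEW=255, ERR=-1174615/16384
(1,3): OLD=7009253/65536 → NEW=0, ERR=7009253/65536
(1,4): OLD=190648271/1048576 → NEW=255, ERR=-76738609/1048576
(2,0): OLD=1191335/8192 → NEW=255, ERR=-897625/8192
Target (2,0): original=169, with diffused error = 1191335/8192

Answer: 1191335/8192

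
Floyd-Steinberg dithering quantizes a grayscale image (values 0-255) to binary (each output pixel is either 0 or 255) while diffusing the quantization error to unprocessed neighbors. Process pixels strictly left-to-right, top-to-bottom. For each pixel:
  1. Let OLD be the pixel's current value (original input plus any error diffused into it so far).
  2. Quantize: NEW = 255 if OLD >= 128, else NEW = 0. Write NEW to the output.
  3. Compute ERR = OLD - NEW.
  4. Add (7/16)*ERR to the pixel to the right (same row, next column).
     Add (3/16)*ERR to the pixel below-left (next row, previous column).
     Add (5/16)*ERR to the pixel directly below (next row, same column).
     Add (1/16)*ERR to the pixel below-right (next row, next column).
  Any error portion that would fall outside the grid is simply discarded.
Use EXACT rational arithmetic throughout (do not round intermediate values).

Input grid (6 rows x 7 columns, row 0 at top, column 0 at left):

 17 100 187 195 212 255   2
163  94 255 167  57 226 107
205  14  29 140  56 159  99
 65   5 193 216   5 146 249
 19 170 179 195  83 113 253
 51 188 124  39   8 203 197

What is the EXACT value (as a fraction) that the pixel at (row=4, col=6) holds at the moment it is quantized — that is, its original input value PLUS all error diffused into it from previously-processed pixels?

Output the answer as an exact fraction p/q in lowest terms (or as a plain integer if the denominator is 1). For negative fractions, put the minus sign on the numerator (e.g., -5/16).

Answer: 5074568896357258331/18014398509481984

Derivation:
(0,0): OLD=17 → NEW=0, ERR=17
(0,1): OLD=1719/16 → NEW=0, ERR=1719/16
(0,2): OLD=59905/256 → NEW=255, ERR=-5375/256
(0,3): OLD=761095/4096 → NEW=255, ERR=-283385/4096
(0,4): OLD=11909937/65536 → NEW=255, ERR=-4801743/65536
(0,5): OLD=233774679/1048576 → NEW=255, ERR=-33612201/1048576
(0,6): OLD=-201730975/16777216 → NEW=0, ERR=-201730975/16777216
(1,0): OLD=48245/256 → NEW=255, ERR=-17035/256
(1,1): OLD=195763/2048 → NEW=0, ERR=195763/2048
(1,2): OLD=18612271/65536 → NEW=255, ERR=1900591/65536
(1,3): OLD=37491075/262144 → NEW=255, ERR=-29355645/262144
(1,4): OLD=-423179351/16777216 → NEW=0, ERR=-423179351/16777216
(1,5): OLD=26590371193/134217728 → NEW=255, ERR=-7635149447/134217728
(1,6): OLD=163963103479/2147483648 → NEW=0, ERR=163963103479/2147483648
(2,0): OLD=6623329/32768 → NEW=255, ERR=-1732511/32768
(2,1): OLD=23087803/1048576 → NEW=0, ERR=23087803/1048576
(2,2): OLD=548164081/16777216 → NEW=0, ERR=548164081/16777216
(2,3): OLD=15620659625/134217728 → NEW=0, ERR=15620659625/134217728
(2,4): OLD=87370494521/1073741824 → NEW=0, ERR=87370494521/1073741824
(2,5): OLD=6513295721555/34359738368 → NEW=255, ERR=-2248437562285/34359738368
(2,6): OLD=49849212658805/549755813888 → NEW=0, ERR=49849212658805/549755813888
(3,0): OLD=882580689/16777216 → NEW=0, ERR=882580689/16777216
(3,1): OLD=5062356477/134217728 → NEW=0, ERR=5062356477/134217728
(3,2): OLD=260822310151/1073741824 → NEW=255, ERR=-12981854969/1073741824
(3,3): OLD=1135499782177/4294967296 → NEW=255, ERR=40283121697/4294967296
(3,4): OLD=16237489184977/549755813888 → NEW=0, ERR=16237489184977/549755813888
(3,5): OLD=706149165862787/4398046511104 → NEW=255, ERR=-415352694468733/4398046511104
(3,6): OLD=16320516937336925/70368744177664 → NEW=255, ERR=-1623512827967395/70368744177664
(4,0): OLD=91292486303/2147483648 → NEW=0, ERR=91292486303/2147483648
(4,1): OLD=6920270643219/34359738368 → NEW=255, ERR=-1841462640621/34359738368
(4,2): OLD=85701713585405/549755813888 → NEW=255, ERR=-54486018956035/549755813888
(4,3): OLD=700841481167599/4398046511104 → NEW=255, ERR=-420660379163921/4398046511104
(4,4): OLD=1170337256604637/35184372088832 → NEW=0, ERR=1170337256604637/35184372088832
(4,5): OLD=107591055639957661/1125899906842624 → NEW=0, ERR=107591055639957661/1125899906842624
(4,6): OLD=5074568896357258331/18014398509481984 → NEW=255, ERR=480897276439352411/18014398509481984
Target (4,6): original=253, with diffused error = 5074568896357258331/18014398509481984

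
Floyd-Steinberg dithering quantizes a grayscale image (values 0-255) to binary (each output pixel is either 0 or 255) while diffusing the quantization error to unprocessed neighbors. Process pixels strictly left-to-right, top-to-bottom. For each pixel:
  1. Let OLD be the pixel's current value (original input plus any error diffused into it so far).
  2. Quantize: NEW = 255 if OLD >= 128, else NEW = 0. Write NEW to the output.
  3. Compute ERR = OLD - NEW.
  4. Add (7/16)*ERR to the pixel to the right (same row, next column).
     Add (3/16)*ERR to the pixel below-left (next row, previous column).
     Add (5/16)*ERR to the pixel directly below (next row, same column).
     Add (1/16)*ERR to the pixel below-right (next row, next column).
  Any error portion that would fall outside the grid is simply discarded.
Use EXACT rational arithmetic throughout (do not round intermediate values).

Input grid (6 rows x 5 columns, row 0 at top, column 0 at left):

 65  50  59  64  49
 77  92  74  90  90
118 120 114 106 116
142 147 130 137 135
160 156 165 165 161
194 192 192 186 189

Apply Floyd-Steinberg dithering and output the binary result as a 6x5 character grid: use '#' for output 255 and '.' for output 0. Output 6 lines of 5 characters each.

Answer: .....
.#.#.
#.#.#
.#.#.
##.##
#.##.

Derivation:
(0,0): OLD=65 → NEW=0, ERR=65
(0,1): OLD=1255/16 → NEW=0, ERR=1255/16
(0,2): OLD=23889/256 → NEW=0, ERR=23889/256
(0,3): OLD=429367/4096 → NEW=0, ERR=429367/4096
(0,4): OLD=6216833/65536 → NEW=0, ERR=6216833/65536
(1,0): OLD=28677/256 → NEW=0, ERR=28677/256
(1,1): OLD=383139/2048 → NEW=255, ERR=-139101/2048
(1,2): OLD=6422751/65536 → NEW=0, ERR=6422751/65536
(1,3): OLD=49611635/262144 → NEW=255, ERR=-17235085/262144
(1,4): OLD=408657913/4194304 → NEW=0, ERR=408657913/4194304
(2,0): OLD=4596401/32768 → NEW=255, ERR=-3759439/32768
(2,1): OLD=77550379/1048576 → NEW=0, ERR=77550379/1048576
(2,2): OLD=2691234625/16777216 → NEW=255, ERR=-1586955455/16777216
(2,3): OLD=18378362163/268435456 → NEW=0, ERR=18378362163/268435456
(2,4): OLD=739986546597/4294967296 → NEW=255, ERR=-355230113883/4294967296
(3,0): OLD=2013505569/16777216 → NEW=0, ERR=2013505569/16777216
(3,1): OLD=26536441101/134217728 → NEW=255, ERR=-7689079539/134217728
(3,2): OLD=398730182047/4294967296 → NEW=0, ERR=398730182047/4294967296
(3,3): OLD=1525499702759/8589934592 → NEW=255, ERR=-664933618201/8589934592
(3,4): OLD=10935529841699/137438953472 → NEW=0, ERR=10935529841699/137438953472
(4,0): OLD=401070367823/2147483648 → NEW=255, ERR=-146537962417/2147483648
(4,1): OLD=9150102142543/68719476736 → NEW=255, ERR=-8373364425137/68719476736
(4,2): OLD=134809066610049/1099511627776 → NEW=0, ERR=134809066610049/1099511627776
(4,3): OLD=3785344290755151/17592186044416 → NEW=255, ERR=-700663150570929/17592186044416
(4,4): OLD=46049784245030825/281474976710656 → NEW=255, ERR=-25726334816186455/281474976710656
(5,0): OLD=164739088526413/1099511627776 → NEW=255, ERR=-115636376556467/1099511627776
(5,1): OLD=1113887846847143/8796093022208 → NEW=0, ERR=1113887846847143/8796093022208
(5,2): OLD=76176779968562015/281474976710656 → NEW=255, ERR=4400660907344735/281474976710656
(5,3): OLD=192438305400066065/1125899906842624 → NEW=255, ERR=-94666170844803055/1125899906842624
(5,4): OLD=2182688984418205035/18014398509481984 → NEW=0, ERR=2182688984418205035/18014398509481984
Row 0: .....
Row 1: .#.#.
Row 2: #.#.#
Row 3: .#.#.
Row 4: ##.##
Row 5: #.##.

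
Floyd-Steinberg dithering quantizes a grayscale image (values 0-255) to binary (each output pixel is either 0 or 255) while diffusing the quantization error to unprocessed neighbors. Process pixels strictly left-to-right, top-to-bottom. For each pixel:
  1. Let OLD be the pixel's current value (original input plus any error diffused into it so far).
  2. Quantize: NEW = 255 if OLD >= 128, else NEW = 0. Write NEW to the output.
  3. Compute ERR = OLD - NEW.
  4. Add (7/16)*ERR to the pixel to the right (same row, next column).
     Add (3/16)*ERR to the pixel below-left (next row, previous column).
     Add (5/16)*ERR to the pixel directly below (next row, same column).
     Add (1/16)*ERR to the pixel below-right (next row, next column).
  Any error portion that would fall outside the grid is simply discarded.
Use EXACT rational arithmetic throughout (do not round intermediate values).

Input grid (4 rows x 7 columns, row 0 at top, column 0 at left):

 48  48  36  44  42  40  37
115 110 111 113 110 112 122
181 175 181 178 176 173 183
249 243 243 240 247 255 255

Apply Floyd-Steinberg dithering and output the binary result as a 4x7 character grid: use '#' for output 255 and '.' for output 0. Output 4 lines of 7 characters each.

(0,0): OLD=48 → NEW=0, ERR=48
(0,1): OLD=69 → NEW=0, ERR=69
(0,2): OLD=1059/16 → NEW=0, ERR=1059/16
(0,3): OLD=18677/256 → NEW=0, ERR=18677/256
(0,4): OLD=302771/4096 → NEW=0, ERR=302771/4096
(0,5): OLD=4740837/65536 → NEW=0, ERR=4740837/65536
(0,6): OLD=71983171/1048576 → NEW=0, ERR=71983171/1048576
(1,0): OLD=2287/16 → NEW=255, ERR=-1793/16
(1,1): OLD=12537/128 → NEW=0, ERR=12537/128
(1,2): OLD=788589/4096 → NEW=255, ERR=-255891/4096
(1,3): OLD=2071977/16384 → NEW=0, ERR=2071977/16384
(1,4): OLD=216584219/1048576 → NEW=255, ERR=-50802661/1048576
(1,5): OLD=1098077707/8388608 → NEW=255, ERR=-1041017333/8388608
(1,6): OLD=12573595461/134217728 → NEW=0, ERR=12573595461/134217728
(2,0): OLD=336579/2048 → NEW=255, ERR=-185661/2048
(2,1): OLD=9648785/65536 → NEW=255, ERR=-7062895/65536
(2,2): OLD=151163379/1048576 → NEW=255, ERR=-116223501/1048576
(2,3): OLD=1308948251/8388608 → NEW=255, ERR=-830146789/8388608
(2,4): OLD=6858493195/67108864 → NEW=0, ERR=6858493195/67108864
(2,5): OLD=415470234969/2147483648 → NEW=255, ERR=-132138095271/2147483648
(2,6): OLD=6102252654079/34359738368 → NEW=255, ERR=-2659480629761/34359738368
(3,0): OLD=210200979/1048576 → NEW=255, ERR=-57185901/1048576
(3,1): OLD=1333900823/8388608 → NEW=255, ERR=-805194217/8388608
(3,2): OLD=9467558709/67108864 → NEW=255, ERR=-7645201611/67108864
(3,3): OLD=46028232611/268435456 → NEW=255, ERR=-22422808669/268435456
(3,4): OLD=7719605138835/34359738368 → NEW=255, ERR=-1042128145005/34359738368
(3,5): OLD=58927447265641/274877906944 → NEW=255, ERR=-11166419005079/274877906944
(3,6): OLD=920044025910839/4398046511104 → NEW=255, ERR=-201457834420681/4398046511104
Row 0: .......
Row 1: #.#.##.
Row 2: ####.##
Row 3: #######

Answer: .......
#.#.##.
####.##
#######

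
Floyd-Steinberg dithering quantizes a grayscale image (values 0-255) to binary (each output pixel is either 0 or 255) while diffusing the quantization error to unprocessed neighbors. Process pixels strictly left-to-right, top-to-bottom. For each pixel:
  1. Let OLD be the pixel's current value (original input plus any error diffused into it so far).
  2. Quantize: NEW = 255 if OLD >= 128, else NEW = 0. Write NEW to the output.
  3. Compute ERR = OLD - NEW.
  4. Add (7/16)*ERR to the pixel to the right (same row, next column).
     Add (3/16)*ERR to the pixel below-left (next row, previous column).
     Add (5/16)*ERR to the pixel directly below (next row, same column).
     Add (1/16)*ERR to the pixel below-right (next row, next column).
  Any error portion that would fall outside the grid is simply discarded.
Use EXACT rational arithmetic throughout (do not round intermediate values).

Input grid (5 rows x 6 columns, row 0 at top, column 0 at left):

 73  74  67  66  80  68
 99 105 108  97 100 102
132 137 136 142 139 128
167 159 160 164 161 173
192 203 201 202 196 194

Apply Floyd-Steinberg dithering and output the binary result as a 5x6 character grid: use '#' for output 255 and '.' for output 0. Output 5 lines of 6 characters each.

Answer: ....#.
#.#..#
.###.#
#.#.#.
######

Derivation:
(0,0): OLD=73 → NEW=0, ERR=73
(0,1): OLD=1695/16 → NEW=0, ERR=1695/16
(0,2): OLD=29017/256 → NEW=0, ERR=29017/256
(0,3): OLD=473455/4096 → NEW=0, ERR=473455/4096
(0,4): OLD=8557065/65536 → NEW=255, ERR=-8154615/65536
(0,5): OLD=14220863/1048576 → NEW=0, ERR=14220863/1048576
(1,0): OLD=36269/256 → NEW=255, ERR=-29011/256
(1,1): OLD=234171/2048 → NEW=0, ERR=234171/2048
(1,2): OLD=14531927/65536 → NEW=255, ERR=-2179753/65536
(1,3): OLD=26823627/262144 → NEW=0, ERR=26823627/262144
(1,4): OLD=1940281025/16777216 → NEW=0, ERR=1940281025/16777216
(1,5): OLD=40012471287/268435456 → NEW=255, ERR=-28438569993/268435456
(2,0): OLD=3867449/32768 → NEW=0, ERR=3867449/32768
(2,1): OLD=221300483/1048576 → NEW=255, ERR=-46086397/1048576
(2,2): OLD=2226495433/16777216 → NEW=255, ERR=-2051694647/16777216
(2,3): OLD=18801179585/134217728 → NEW=255, ERR=-15424341055/134217728
(2,4): OLD=478433845443/4294967296 → NEW=0, ERR=478433845443/4294967296
(2,5): OLD=10366756283269/68719476736 → NEW=255, ERR=-7156710284411/68719476736
(3,0): OLD=3282327721/16777216 → NEW=255, ERR=-995862359/16777216
(3,1): OLD=13924169589/134217728 → NEW=0, ERR=13924169589/134217728
(3,2): OLD=153413351471/1073741824 → NEW=255, ERR=-120390813649/1073741824
(3,3): OLD=6341224540429/68719476736 → NEW=0, ERR=6341224540429/68719476736
(3,4): OLD=115158629008493/549755813888 → NEW=255, ERR=-25029103532947/549755813888
(3,5): OLD=1121491488951619/8796093022208 → NEW=0, ERR=1121491488951619/8796093022208
(4,0): OLD=414254874823/2147483648 → NEW=255, ERR=-133353455417/2147483648
(4,1): OLD=6305671004059/34359738368 → NEW=255, ERR=-2456062279781/34359738368
(4,2): OLD=174244753349217/1099511627776 → NEW=255, ERR=-106130711733663/1099511627776
(4,3): OLD=3044549747696453/17592186044416 → NEW=255, ERR=-1441457693629627/17592186044416
(4,4): OLD=49426537430669205/281474976710656 → NEW=255, ERR=-22349581630548075/281474976710656
(4,5): OLD=883874993519429875/4503599627370496 → NEW=255, ERR=-264542911460046605/4503599627370496
Row 0: ....#.
Row 1: #.#..#
Row 2: .###.#
Row 3: #.#.#.
Row 4: ######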